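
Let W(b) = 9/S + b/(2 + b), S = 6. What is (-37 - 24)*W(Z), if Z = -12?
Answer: -1647/10 ≈ -164.70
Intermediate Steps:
W(b) = 3/2 + b/(2 + b) (W(b) = 9/6 + b/(2 + b) = 9*(⅙) + b/(2 + b) = 3/2 + b/(2 + b))
(-37 - 24)*W(Z) = (-37 - 24)*((6 + 5*(-12))/(2*(2 - 12))) = -61*(6 - 60)/(2*(-10)) = -61*(-1)*(-54)/(2*10) = -61*27/10 = -1647/10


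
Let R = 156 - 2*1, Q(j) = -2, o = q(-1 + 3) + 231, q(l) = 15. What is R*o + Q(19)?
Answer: 37882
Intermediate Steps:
o = 246 (o = 15 + 231 = 246)
R = 154 (R = 156 - 2 = 154)
R*o + Q(19) = 154*246 - 2 = 37884 - 2 = 37882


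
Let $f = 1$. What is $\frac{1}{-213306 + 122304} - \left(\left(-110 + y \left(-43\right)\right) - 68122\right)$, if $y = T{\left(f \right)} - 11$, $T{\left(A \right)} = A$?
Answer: $\frac{6170117603}{91002} \approx 67802.0$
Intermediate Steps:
$y = -10$ ($y = 1 - 11 = -10$)
$\frac{1}{-213306 + 122304} - \left(\left(-110 + y \left(-43\right)\right) - 68122\right) = \frac{1}{-213306 + 122304} - \left(\left(-110 - -430\right) - 68122\right) = \frac{1}{-91002} - \left(\left(-110 + 430\right) - 68122\right) = - \frac{1}{91002} - \left(320 - 68122\right) = - \frac{1}{91002} - -67802 = - \frac{1}{91002} + 67802 = \frac{6170117603}{91002}$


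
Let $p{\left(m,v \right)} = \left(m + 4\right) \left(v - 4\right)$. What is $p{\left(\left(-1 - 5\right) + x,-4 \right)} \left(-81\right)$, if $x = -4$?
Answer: $-3888$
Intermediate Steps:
$p{\left(m,v \right)} = \left(-4 + v\right) \left(4 + m\right)$ ($p{\left(m,v \right)} = \left(4 + m\right) \left(-4 + v\right) = \left(-4 + v\right) \left(4 + m\right)$)
$p{\left(\left(-1 - 5\right) + x,-4 \right)} \left(-81\right) = \left(-16 - 4 \left(\left(-1 - 5\right) - 4\right) + 4 \left(-4\right) + \left(\left(-1 - 5\right) - 4\right) \left(-4\right)\right) \left(-81\right) = \left(-16 - 4 \left(-6 - 4\right) - 16 + \left(-6 - 4\right) \left(-4\right)\right) \left(-81\right) = \left(-16 - -40 - 16 - -40\right) \left(-81\right) = \left(-16 + 40 - 16 + 40\right) \left(-81\right) = 48 \left(-81\right) = -3888$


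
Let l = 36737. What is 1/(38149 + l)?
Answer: 1/74886 ≈ 1.3354e-5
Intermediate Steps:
1/(38149 + l) = 1/(38149 + 36737) = 1/74886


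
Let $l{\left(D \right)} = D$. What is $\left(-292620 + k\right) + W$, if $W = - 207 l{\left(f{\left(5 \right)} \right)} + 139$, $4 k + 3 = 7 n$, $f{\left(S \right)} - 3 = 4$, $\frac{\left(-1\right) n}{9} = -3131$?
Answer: $- \frac{489235}{2} \approx -2.4462 \cdot 10^{5}$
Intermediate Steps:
$n = 28179$ ($n = \left(-9\right) \left(-3131\right) = 28179$)
$f{\left(S \right)} = 7$ ($f{\left(S \right)} = 3 + 4 = 7$)
$k = \frac{98625}{2}$ ($k = - \frac{3}{4} + \frac{7 \cdot 28179}{4} = - \frac{3}{4} + \frac{1}{4} \cdot 197253 = - \frac{3}{4} + \frac{197253}{4} = \frac{98625}{2} \approx 49313.0$)
$W = -1310$ ($W = \left(-207\right) 7 + 139 = -1449 + 139 = -1310$)
$\left(-292620 + k\right) + W = \left(-292620 + \frac{98625}{2}\right) - 1310 = - \frac{486615}{2} - 1310 = - \frac{489235}{2}$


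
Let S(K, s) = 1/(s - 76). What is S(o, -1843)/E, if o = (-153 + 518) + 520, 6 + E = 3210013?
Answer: -1/6160003433 ≈ -1.6234e-10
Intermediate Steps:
E = 3210007 (E = -6 + 3210013 = 3210007)
o = 885 (o = 365 + 520 = 885)
S(K, s) = 1/(-76 + s)
S(o, -1843)/E = 1/(-76 - 1843*3210007) = (1/3210007)/(-1919) = -1/1919*1/3210007 = -1/6160003433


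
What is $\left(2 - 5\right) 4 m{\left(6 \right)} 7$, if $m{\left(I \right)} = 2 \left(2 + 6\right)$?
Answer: $-1344$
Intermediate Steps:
$m{\left(I \right)} = 16$ ($m{\left(I \right)} = 2 \cdot 8 = 16$)
$\left(2 - 5\right) 4 m{\left(6 \right)} 7 = \left(2 - 5\right) 4 \cdot 16 \cdot 7 = \left(-3\right) 4 \cdot 16 \cdot 7 = \left(-12\right) 16 \cdot 7 = \left(-192\right) 7 = -1344$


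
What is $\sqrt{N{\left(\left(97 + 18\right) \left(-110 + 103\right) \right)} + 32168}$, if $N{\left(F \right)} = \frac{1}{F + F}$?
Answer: $\frac{\sqrt{83382671190}}{1610} \approx 179.35$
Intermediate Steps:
$N{\left(F \right)} = \frac{1}{2 F}$
$\sqrt{N{\left(\left(97 + 18\right) \left(-110 + 103\right) \right)} + 32168} = \sqrt{\frac{1}{2 \left(97 + 18\right) \left(-110 + 103\right)} + 32168} = \sqrt{\frac{1}{2 \cdot 115 \left(-7\right)} + 32168} = \sqrt{\frac{1}{2 \left(-805\right)} + 32168} = \sqrt{\frac{1}{2} \left(- \frac{1}{805}\right) + 32168} = \sqrt{- \frac{1}{1610} + 32168} = \sqrt{\frac{51790479}{1610}} = \frac{\sqrt{83382671190}}{1610}$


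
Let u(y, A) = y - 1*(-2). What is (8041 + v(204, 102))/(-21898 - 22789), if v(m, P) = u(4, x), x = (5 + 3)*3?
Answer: -8047/44687 ≈ -0.18007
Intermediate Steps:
x = 24 (x = 8*3 = 24)
u(y, A) = 2 + y (u(y, A) = y + 2 = 2 + y)
v(m, P) = 6 (v(m, P) = 2 + 4 = 6)
(8041 + v(204, 102))/(-21898 - 22789) = (8041 + 6)/(-21898 - 22789) = 8047/(-44687) = 8047*(-1/44687) = -8047/44687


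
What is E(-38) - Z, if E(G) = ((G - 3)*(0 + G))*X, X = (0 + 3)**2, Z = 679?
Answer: 13343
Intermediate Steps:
X = 9 (X = 3**2 = 9)
E(G) = 9*G*(-3 + G) (E(G) = ((G - 3)*(0 + G))*9 = ((-3 + G)*G)*9 = (G*(-3 + G))*9 = 9*G*(-3 + G))
E(-38) - Z = 9*(-38)*(-3 - 38) - 1*679 = 9*(-38)*(-41) - 679 = 14022 - 679 = 13343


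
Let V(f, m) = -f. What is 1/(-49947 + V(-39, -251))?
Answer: -1/49908 ≈ -2.0037e-5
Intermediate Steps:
1/(-49947 + V(-39, -251)) = 1/(-49947 - 1*(-39)) = 1/(-49947 + 39) = 1/(-49908) = -1/49908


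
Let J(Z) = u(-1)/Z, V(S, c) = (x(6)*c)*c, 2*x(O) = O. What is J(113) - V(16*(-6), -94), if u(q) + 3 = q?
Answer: -2995408/113 ≈ -26508.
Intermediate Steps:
x(O) = O/2
u(q) = -3 + q
V(S, c) = 3*c² (V(S, c) = (((½)*6)*c)*c = (3*c)*c = 3*c²)
J(Z) = -4/Z (J(Z) = (-3 - 1)/Z = -4/Z)
J(113) - V(16*(-6), -94) = -4/113 - 3*(-94)² = -4*1/113 - 3*8836 = -4/113 - 1*26508 = -4/113 - 26508 = -2995408/113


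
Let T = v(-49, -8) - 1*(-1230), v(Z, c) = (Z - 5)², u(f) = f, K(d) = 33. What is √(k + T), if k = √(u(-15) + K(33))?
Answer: √(4146 + 3*√2) ≈ 64.422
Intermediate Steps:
v(Z, c) = (-5 + Z)²
k = 3*√2 (k = √(-15 + 33) = √18 = 3*√2 ≈ 4.2426)
T = 4146 (T = (-5 - 49)² - 1*(-1230) = (-54)² + 1230 = 2916 + 1230 = 4146)
√(k + T) = √(3*√2 + 4146) = √(4146 + 3*√2)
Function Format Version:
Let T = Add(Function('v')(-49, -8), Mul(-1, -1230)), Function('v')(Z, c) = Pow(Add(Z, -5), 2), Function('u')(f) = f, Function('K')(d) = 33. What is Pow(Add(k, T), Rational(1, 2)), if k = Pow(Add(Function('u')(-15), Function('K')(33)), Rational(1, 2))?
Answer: Pow(Add(4146, Mul(3, Pow(2, Rational(1, 2)))), Rational(1, 2)) ≈ 64.422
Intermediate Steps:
Function('v')(Z, c) = Pow(Add(-5, Z), 2)
k = Mul(3, Pow(2, Rational(1, 2))) (k = Pow(Add(-15, 33), Rational(1, 2)) = Pow(18, Rational(1, 2)) = Mul(3, Pow(2, Rational(1, 2))) ≈ 4.2426)
T = 4146 (T = Add(Pow(Add(-5, -49), 2), Mul(-1, -1230)) = Add(Pow(-54, 2), 1230) = Add(2916, 1230) = 4146)
Pow(Add(k, T), Rational(1, 2)) = Pow(Add(Mul(3, Pow(2, Rational(1, 2))), 4146), Rational(1, 2)) = Pow(Add(4146, Mul(3, Pow(2, Rational(1, 2)))), Rational(1, 2))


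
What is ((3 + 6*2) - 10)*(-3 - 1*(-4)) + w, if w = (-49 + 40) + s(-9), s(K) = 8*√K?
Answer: -4 + 24*I ≈ -4.0 + 24.0*I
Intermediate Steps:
w = -9 + 24*I (w = (-49 + 40) + 8*√(-9) = -9 + 8*(3*I) = -9 + 24*I ≈ -9.0 + 24.0*I)
((3 + 6*2) - 10)*(-3 - 1*(-4)) + w = ((3 + 6*2) - 10)*(-3 - 1*(-4)) + (-9 + 24*I) = ((3 + 12) - 10)*(-3 + 4) + (-9 + 24*I) = (15 - 10)*1 + (-9 + 24*I) = 5*1 + (-9 + 24*I) = 5 + (-9 + 24*I) = -4 + 24*I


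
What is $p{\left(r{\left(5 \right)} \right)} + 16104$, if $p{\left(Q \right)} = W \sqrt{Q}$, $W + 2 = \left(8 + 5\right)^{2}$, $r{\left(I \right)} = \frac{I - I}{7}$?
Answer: $16104$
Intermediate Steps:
$r{\left(I \right)} = 0$ ($r{\left(I \right)} = 0 \cdot \frac{1}{7} = 0$)
$W = 167$ ($W = -2 + \left(8 + 5\right)^{2} = -2 + 13^{2} = -2 + 169 = 167$)
$p{\left(Q \right)} = 167 \sqrt{Q}$
$p{\left(r{\left(5 \right)} \right)} + 16104 = 167 \sqrt{0} + 16104 = 167 \cdot 0 + 16104 = 0 + 16104 = 16104$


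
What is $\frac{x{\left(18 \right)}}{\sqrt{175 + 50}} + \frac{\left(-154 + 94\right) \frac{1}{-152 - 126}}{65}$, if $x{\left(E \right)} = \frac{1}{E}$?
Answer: $\frac{3427}{487890} \approx 0.0070241$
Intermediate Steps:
$\frac{x{\left(18 \right)}}{\sqrt{175 + 50}} + \frac{\left(-154 + 94\right) \frac{1}{-152 - 126}}{65} = \frac{1}{18 \sqrt{175 + 50}} + \frac{\left(-154 + 94\right) \frac{1}{-152 - 126}}{65} = \frac{1}{18 \sqrt{225}} + - \frac{60}{-278} \cdot \frac{1}{65} = \frac{1}{18 \cdot 15} + \left(-60\right) \left(- \frac{1}{278}\right) \frac{1}{65} = \frac{1}{18} \cdot \frac{1}{15} + \frac{30}{139} \cdot \frac{1}{65} = \frac{1}{270} + \frac{6}{1807} = \frac{3427}{487890}$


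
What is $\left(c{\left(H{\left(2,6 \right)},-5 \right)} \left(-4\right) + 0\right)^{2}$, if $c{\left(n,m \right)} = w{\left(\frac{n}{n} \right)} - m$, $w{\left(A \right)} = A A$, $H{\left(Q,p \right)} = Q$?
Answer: $576$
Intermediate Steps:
$w{\left(A \right)} = A^{2}$
$c{\left(n,m \right)} = 1 - m$ ($c{\left(n,m \right)} = \left(\frac{n}{n}\right)^{2} - m = 1^{2} - m = 1 - m$)
$\left(c{\left(H{\left(2,6 \right)},-5 \right)} \left(-4\right) + 0\right)^{2} = \left(\left(1 - -5\right) \left(-4\right) + 0\right)^{2} = \left(\left(1 + 5\right) \left(-4\right) + 0\right)^{2} = \left(6 \left(-4\right) + 0\right)^{2} = \left(-24 + 0\right)^{2} = \left(-24\right)^{2} = 576$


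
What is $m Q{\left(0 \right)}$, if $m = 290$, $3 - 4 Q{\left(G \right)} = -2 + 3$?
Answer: $145$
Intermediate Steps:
$Q{\left(G \right)} = \frac{1}{2}$ ($Q{\left(G \right)} = \frac{3}{4} - \frac{-2 + 3}{4} = \frac{3}{4} - \frac{1}{4} = \frac{1}{2}$)
$m Q{\left(0 \right)} = 290 \cdot \frac{1}{2} = 145$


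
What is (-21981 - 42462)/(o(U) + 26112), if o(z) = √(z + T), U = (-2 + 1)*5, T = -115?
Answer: -70113984/28409861 + 21481*I*√30/113639444 ≈ -2.4679 + 0.0010353*I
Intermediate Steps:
U = -5 (U = -1*5 = -5)
o(z) = √(-115 + z) (o(z) = √(z - 115) = √(-115 + z))
(-21981 - 42462)/(o(U) + 26112) = (-21981 - 42462)/(√(-115 - 5) + 26112) = -64443/(√(-120) + 26112) = -64443/(2*I*√30 + 26112) = -64443/(26112 + 2*I*√30)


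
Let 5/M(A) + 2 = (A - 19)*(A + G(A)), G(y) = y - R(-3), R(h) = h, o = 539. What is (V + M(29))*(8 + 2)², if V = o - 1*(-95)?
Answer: 9636925/152 ≈ 63401.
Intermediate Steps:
G(y) = 3 + y (G(y) = y - 1*(-3) = y + 3 = 3 + y)
V = 634 (V = 539 - 1*(-95) = 539 + 95 = 634)
M(A) = 5/(-2 + (-19 + A)*(3 + 2*A)) (M(A) = 5/(-2 + (A - 19)*(A + (3 + A))) = 5/(-2 + (-19 + A)*(3 + 2*A)))
(V + M(29))*(8 + 2)² = (634 + 5/(-59 - 35*29 + 2*29²))*(8 + 2)² = (634 + 5/(-59 - 1015 + 2*841))*10² = (634 + 5/(-59 - 1015 + 1682))*100 = (634 + 5/608)*100 = (385477/608)*100 = 9636925/152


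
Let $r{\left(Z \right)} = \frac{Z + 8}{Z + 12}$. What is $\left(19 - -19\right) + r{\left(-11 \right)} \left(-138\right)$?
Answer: $452$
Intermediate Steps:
$r{\left(Z \right)} = \frac{8 + Z}{12 + Z}$
$\left(19 - -19\right) + r{\left(-11 \right)} \left(-138\right) = \left(19 - -19\right) + \frac{8 - 11}{12 - 11} \left(-138\right) = \left(19 + 19\right) + 1^{-1} \left(-3\right) \left(-138\right) = 38 + 1 \left(-3\right) \left(-138\right) = 38 - -414 = 38 + 414 = 452$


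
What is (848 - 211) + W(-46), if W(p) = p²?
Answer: 2753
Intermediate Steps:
(848 - 211) + W(-46) = (848 - 211) + (-46)² = 637 + 2116 = 2753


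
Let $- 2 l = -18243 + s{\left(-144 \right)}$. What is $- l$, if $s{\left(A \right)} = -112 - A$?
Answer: $- \frac{18211}{2} \approx -9105.5$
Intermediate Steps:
$l = \frac{18211}{2}$ ($l = - \frac{-18243 - -32}{2} = - \frac{-18243 + \left(-112 + 144\right)}{2} = - \frac{-18243 + 32}{2} = \left(- \frac{1}{2}\right) \left(-18211\right) = \frac{18211}{2} \approx 9105.5$)
$- l = \left(-1\right) \frac{18211}{2} = - \frac{18211}{2}$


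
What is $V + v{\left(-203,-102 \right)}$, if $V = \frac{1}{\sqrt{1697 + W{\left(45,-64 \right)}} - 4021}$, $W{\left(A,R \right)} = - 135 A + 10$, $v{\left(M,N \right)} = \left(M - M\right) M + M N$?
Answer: $\frac{334874179133}{16172809} - \frac{4 i \sqrt{273}}{16172809} \approx 20706.0 - 4.0865 \cdot 10^{-6} i$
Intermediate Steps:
$v{\left(M,N \right)} = M N$ ($v{\left(M,N \right)} = 0 M + M N = 0 + M N = M N$)
$W{\left(A,R \right)} = 10 - 135 A$
$V = \frac{1}{-4021 + 4 i \sqrt{273}}$ ($V = \frac{1}{\sqrt{1697 + \left(10 - 6075\right)} - 4021} = \frac{1}{\sqrt{1697 - 6065} - 4021} = \frac{1}{\sqrt{-4368} - 4021} = \frac{1}{4 i \sqrt{273} - 4021} = \frac{1}{-4021 + 4 i \sqrt{273}} \approx -0.00024863 - 4.087 \cdot 10^{-6} i$)
$V + v{\left(-203,-102 \right)} = \left(- \frac{4021}{16172809} - \frac{4 i \sqrt{273}}{16172809}\right) - -20706 = \left(- \frac{4021}{16172809} - \frac{4 i \sqrt{273}}{16172809}\right) + 20706 = \frac{334874179133}{16172809} - \frac{4 i \sqrt{273}}{16172809}$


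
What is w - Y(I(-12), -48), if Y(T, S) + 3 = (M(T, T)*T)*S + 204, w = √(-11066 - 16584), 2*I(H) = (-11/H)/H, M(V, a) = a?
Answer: -347207/1728 + 5*I*√1106 ≈ -200.93 + 166.28*I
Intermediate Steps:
I(H) = -11/(2*H²) (I(H) = ((-11/H)/H)/2 = (-11/H²)/2 = -11/(2*H²))
w = 5*I*√1106 (w = √(-27650) = 5*I*√1106 ≈ 166.28*I)
Y(T, S) = 201 + S*T² (Y(T, S) = -3 + ((T*T)*S + 204) = -3 + (T²*S + 204) = -3 + (S*T² + 204) = -3 + (204 + S*T²) = 201 + S*T²)
w - Y(I(-12), -48) = 5*I*√1106 - (201 - 48*(-11/2/(-12)²)²) = 5*I*√1106 - (201 - 48*(-11/2*1/144)²) = 5*I*√1106 - (201 - 48*(-11/288)²) = 5*I*√1106 - (201 - 48*121/82944) = 5*I*√1106 - (201 - 121/1728) = 5*I*√1106 - 1*347207/1728 = 5*I*√1106 - 347207/1728 = -347207/1728 + 5*I*√1106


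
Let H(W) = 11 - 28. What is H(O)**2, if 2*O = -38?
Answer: 289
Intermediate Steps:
O = -19 (O = (1/2)*(-38) = -19)
H(W) = -17
H(O)**2 = (-17)**2 = 289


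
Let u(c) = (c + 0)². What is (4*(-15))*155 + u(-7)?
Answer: -9251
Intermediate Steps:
u(c) = c²
(4*(-15))*155 + u(-7) = (4*(-15))*155 + (-7)² = -60*155 + 49 = -9300 + 49 = -9251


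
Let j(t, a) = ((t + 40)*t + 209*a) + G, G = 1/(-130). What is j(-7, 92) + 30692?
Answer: 6459569/130 ≈ 49689.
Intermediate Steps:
G = -1/130 ≈ -0.0076923
j(t, a) = -1/130 + 209*a + t*(40 + t) (j(t, a) = ((t + 40)*t + 209*a) - 1/130 = ((40 + t)*t + 209*a) - 1/130 = (t*(40 + t) + 209*a) - 1/130 = (209*a + t*(40 + t)) - 1/130 = -1/130 + 209*a + t*(40 + t))
j(-7, 92) + 30692 = (-1/130 + (-7)**2 + 40*(-7) + 209*92) + 30692 = (-1/130 + 49 - 280 + 19228) + 30692 = 2469609/130 + 30692 = 6459569/130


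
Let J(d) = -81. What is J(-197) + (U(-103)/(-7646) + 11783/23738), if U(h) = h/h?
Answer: -3652872877/45375187 ≈ -80.504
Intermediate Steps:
U(h) = 1
J(-197) + (U(-103)/(-7646) + 11783/23738) = -81 + (1/(-7646) + 11783/23738) = -81 + (1*(-1/7646) + 11783*(1/23738)) = -81 + (-1/7646 + 11783/23738) = -81 + 22517270/45375187 = -3652872877/45375187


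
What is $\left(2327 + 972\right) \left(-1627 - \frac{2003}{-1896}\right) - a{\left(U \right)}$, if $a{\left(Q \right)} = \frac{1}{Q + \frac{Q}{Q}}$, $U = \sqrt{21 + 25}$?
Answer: $- \frac{152551813033}{28440} - \frac{\sqrt{46}}{45} \approx -5.364 \cdot 10^{6}$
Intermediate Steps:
$U = \sqrt{46} \approx 6.7823$
$a{\left(Q \right)} = \frac{1}{1 + Q}$ ($a{\left(Q \right)} = \frac{1}{Q + 1} = \frac{1}{1 + Q}$)
$\left(2327 + 972\right) \left(-1627 - \frac{2003}{-1896}\right) - a{\left(U \right)} = \left(2327 + 972\right) \left(-1627 - \frac{2003}{-1896}\right) - \frac{1}{1 + \sqrt{46}} = 3299 \left(-1627 - - \frac{2003}{1896}\right) - \frac{1}{1 + \sqrt{46}} = 3299 \left(-1627 + \frac{2003}{1896}\right) - \frac{1}{1 + \sqrt{46}} = 3299 \left(- \frac{3082789}{1896}\right) - \frac{1}{1 + \sqrt{46}} = - \frac{10170120911}{1896} - \frac{1}{1 + \sqrt{46}}$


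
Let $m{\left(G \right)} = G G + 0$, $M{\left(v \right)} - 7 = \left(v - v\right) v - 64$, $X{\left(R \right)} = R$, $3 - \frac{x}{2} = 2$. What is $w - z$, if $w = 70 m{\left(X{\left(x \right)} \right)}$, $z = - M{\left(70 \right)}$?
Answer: $223$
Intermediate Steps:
$x = 2$ ($x = 6 - 4 = 2$)
$M{\left(v \right)} = -57$ ($M{\left(v \right)} = 7 + \left(\left(v - v\right) v - 64\right) = 7 - \left(64 + 0 v\right) = 7 + \left(0 - 64\right) = 7 - 64 = -57$)
$m{\left(G \right)} = G^{2}$ ($m{\left(G \right)} = G^{2} + 0 = G^{2}$)
$z = 57$ ($z = \left(-1\right) \left(-57\right) = 57$)
$w = 280$ ($w = 70 \cdot 2^{2} = 70 \cdot 4 = 280$)
$w - z = 280 - 57 = 223$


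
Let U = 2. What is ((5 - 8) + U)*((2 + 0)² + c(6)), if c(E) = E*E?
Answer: -40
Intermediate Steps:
c(E) = E²
((5 - 8) + U)*((2 + 0)² + c(6)) = ((5 - 8) + 2)*((2 + 0)² + 6²) = (-3 + 2)*(2² + 36) = -(4 + 36) = -1*40 = -40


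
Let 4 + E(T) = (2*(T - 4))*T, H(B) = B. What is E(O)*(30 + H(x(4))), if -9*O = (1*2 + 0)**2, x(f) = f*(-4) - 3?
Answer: -44/81 ≈ -0.54321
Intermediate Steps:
x(f) = -3 - 4*f (x(f) = -4*f - 3 = -3 - 4*f)
O = -4/9 (O = -(1*2 + 0)**2/9 = -(2 + 0)**2/9 = -1/9*2**2 = -1/9*4 = -4/9 ≈ -0.44444)
E(T) = -4 + T*(-8 + 2*T) (E(T) = -4 + (2*(T - 4))*T = -4 + (2*(-4 + T))*T = -4 + (-8 + 2*T)*T = -4 + T*(-8 + 2*T))
E(O)*(30 + H(x(4))) = (-4 - 8*(-4/9) + 2*(-4/9)**2)*(30 + (-3 - 4*4)) = (-4 + 32/9 + 2*(16/81))*(30 + (-3 - 16)) = (-4 + 32/9 + 32/81)*(30 - 19) = -4/81*11 = -44/81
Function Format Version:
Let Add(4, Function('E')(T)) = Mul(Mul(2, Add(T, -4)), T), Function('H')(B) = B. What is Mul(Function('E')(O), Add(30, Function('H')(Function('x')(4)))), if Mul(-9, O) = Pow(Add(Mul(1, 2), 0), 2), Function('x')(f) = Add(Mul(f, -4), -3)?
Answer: Rational(-44, 81) ≈ -0.54321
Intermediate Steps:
Function('x')(f) = Add(-3, Mul(-4, f)) (Function('x')(f) = Add(Mul(-4, f), -3) = Add(-3, Mul(-4, f)))
O = Rational(-4, 9) (O = Mul(Rational(-1, 9), Pow(Add(Mul(1, 2), 0), 2)) = Mul(Rational(-1, 9), Pow(Add(2, 0), 2)) = Mul(Rational(-1, 9), Pow(2, 2)) = Mul(Rational(-1, 9), 4) = Rational(-4, 9) ≈ -0.44444)
Function('E')(T) = Add(-4, Mul(T, Add(-8, Mul(2, T)))) (Function('E')(T) = Add(-4, Mul(Mul(2, Add(T, -4)), T)) = Add(-4, Mul(Mul(2, Add(-4, T)), T)) = Add(-4, Mul(Add(-8, Mul(2, T)), T)) = Add(-4, Mul(T, Add(-8, Mul(2, T)))))
Mul(Function('E')(O), Add(30, Function('H')(Function('x')(4)))) = Mul(Add(-4, Mul(-8, Rational(-4, 9)), Mul(2, Pow(Rational(-4, 9), 2))), Add(30, Add(-3, Mul(-4, 4)))) = Mul(Add(-4, Rational(32, 9), Mul(2, Rational(16, 81))), Add(30, Add(-3, -16))) = Mul(Add(-4, Rational(32, 9), Rational(32, 81)), Add(30, -19)) = Mul(Rational(-4, 81), 11) = Rational(-44, 81)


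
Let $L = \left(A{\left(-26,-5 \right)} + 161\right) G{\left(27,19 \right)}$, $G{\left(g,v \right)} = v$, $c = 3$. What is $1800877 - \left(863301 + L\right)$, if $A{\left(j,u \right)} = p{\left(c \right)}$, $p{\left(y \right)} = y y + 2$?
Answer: $934308$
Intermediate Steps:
$p{\left(y \right)} = 2 + y^{2}$ ($p{\left(y \right)} = y^{2} + 2 = 2 + y^{2}$)
$A{\left(j,u \right)} = 11$ ($A{\left(j,u \right)} = 2 + 3^{2} = 2 + 9 = 11$)
$L = 3268$ ($L = \left(11 + 161\right) 19 = 172 \cdot 19 = 3268$)
$1800877 - \left(863301 + L\right) = 1800877 - \left(863301 + 3268\right) = 1800877 - 866569 = 934308$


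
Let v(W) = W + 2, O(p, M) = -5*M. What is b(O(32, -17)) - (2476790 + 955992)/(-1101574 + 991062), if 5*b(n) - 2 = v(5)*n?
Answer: 41569787/276280 ≈ 150.46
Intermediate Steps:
v(W) = 2 + W
b(n) = ⅖ + 7*n/5 (b(n) = ⅖ + ((2 + 5)*n)/5 = ⅖ + (7*n)/5 = ⅖ + 7*n/5)
b(O(32, -17)) - (2476790 + 955992)/(-1101574 + 991062) = (⅖ + 7*(-5*(-17))/5) - (2476790 + 955992)/(-1101574 + 991062) = (⅖ + (7/5)*85) - 3432782/(-110512) = (⅖ + 119) - 3432782*(-1)/110512 = 597/5 - 1*(-1716391/55256) = 597/5 + 1716391/55256 = 41569787/276280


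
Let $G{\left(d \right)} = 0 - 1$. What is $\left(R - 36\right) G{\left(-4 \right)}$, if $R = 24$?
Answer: $12$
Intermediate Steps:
$G{\left(d \right)} = -1$
$\left(R - 36\right) G{\left(-4 \right)} = \left(24 - 36\right) \left(-1\right) = \left(-12\right) \left(-1\right) = 12$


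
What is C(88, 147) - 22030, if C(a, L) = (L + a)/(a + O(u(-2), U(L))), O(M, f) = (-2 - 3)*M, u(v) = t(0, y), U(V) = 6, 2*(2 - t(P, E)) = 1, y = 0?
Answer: -3546360/161 ≈ -22027.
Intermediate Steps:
t(P, E) = 3/2 (t(P, E) = 2 - ½*1 = 2 - ½ = 3/2)
u(v) = 3/2
O(M, f) = -5*M
C(a, L) = (L + a)/(-15/2 + a) (C(a, L) = (L + a)/(a - 5*3/2) = (L + a)/(a - 15/2) = (L + a)/(-15/2 + a))
C(88, 147) - 22030 = 2*(147 + 88)/(-15 + 2*88) - 22030 = 2*235/(-15 + 176) - 22030 = 2*235/161 - 22030 = 2*(1/161)*235 - 22030 = 470/161 - 22030 = -3546360/161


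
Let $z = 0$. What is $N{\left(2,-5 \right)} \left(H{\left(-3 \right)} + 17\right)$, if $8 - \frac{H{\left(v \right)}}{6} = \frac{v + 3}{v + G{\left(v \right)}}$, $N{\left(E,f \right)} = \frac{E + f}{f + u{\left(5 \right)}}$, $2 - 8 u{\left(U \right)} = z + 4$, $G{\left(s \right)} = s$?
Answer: $\frac{260}{7} \approx 37.143$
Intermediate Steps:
$u{\left(U \right)} = - \frac{1}{4}$ ($u{\left(U \right)} = \frac{1}{4} - \frac{0 + 4}{8} = \frac{1}{4} - \frac{1}{2} = - \frac{1}{4}$)
$N{\left(E,f \right)} = \frac{E + f}{- \frac{1}{4} + f}$ ($N{\left(E,f \right)} = \frac{E + f}{f - \frac{1}{4}} = \frac{E + f}{- \frac{1}{4} + f}$)
$H{\left(v \right)} = 48 - \frac{3 \left(3 + v\right)}{v}$ ($H{\left(v \right)} = 48 - 6 \frac{v + 3}{v + v} = 48 - 6 \frac{3 + v}{2 v} = 48 - \frac{3 \left(3 + v\right)}{v}$)
$N{\left(2,-5 \right)} \left(H{\left(-3 \right)} + 17\right) = \frac{4 \left(2 - 5\right)}{-1 + 4 \left(-5\right)} \left(\left(45 - \frac{9}{-3}\right) + 17\right) = 4 \frac{1}{-1 - 20} \left(-3\right) \left(\left(45 - -3\right) + 17\right) = 4 \frac{1}{-21} \left(-3\right) \left(\left(45 + 3\right) + 17\right) = 4 \left(- \frac{1}{21}\right) \left(-3\right) \left(48 + 17\right) = \frac{4}{7} \cdot 65 = \frac{260}{7}$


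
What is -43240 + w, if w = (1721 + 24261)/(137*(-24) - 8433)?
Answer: -506842022/11721 ≈ -43242.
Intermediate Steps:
w = -25982/11721 (w = 25982/(-3288 - 8433) = 25982/(-11721) = 25982*(-1/11721) = -25982/11721 ≈ -2.2167)
-43240 + w = -43240 - 25982/11721 = -506842022/11721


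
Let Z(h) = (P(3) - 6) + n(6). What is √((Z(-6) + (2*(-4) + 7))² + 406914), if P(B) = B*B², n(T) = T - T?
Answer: √407314 ≈ 638.21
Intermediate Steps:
n(T) = 0
P(B) = B³
Z(h) = 21 (Z(h) = (3³ - 6) + 0 = (27 - 6) + 0 = 21 + 0 = 21)
√((Z(-6) + (2*(-4) + 7))² + 406914) = √((21 + (2*(-4) + 7))² + 406914) = √((21 + (-8 + 7))² + 406914) = √((21 - 1)² + 406914) = √(20² + 406914) = √(400 + 406914) = √407314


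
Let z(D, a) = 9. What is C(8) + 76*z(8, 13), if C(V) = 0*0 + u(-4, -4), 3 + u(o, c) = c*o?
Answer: 697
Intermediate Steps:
u(o, c) = -3 + c*o
C(V) = 13 (C(V) = 0*0 + (-3 - 4*(-4)) = 0 + (-3 + 16) = 0 + 13 = 13)
C(8) + 76*z(8, 13) = 13 + 76*9 = 13 + 684 = 697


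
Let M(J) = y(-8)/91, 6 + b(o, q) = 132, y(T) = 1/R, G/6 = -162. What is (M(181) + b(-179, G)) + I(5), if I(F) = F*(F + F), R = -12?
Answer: 192191/1092 ≈ 176.00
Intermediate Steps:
G = -972 (G = 6*(-162) = -972)
y(T) = -1/12 (y(T) = 1/(-12) = -1/12)
b(o, q) = 126 (b(o, q) = -6 + 132 = 126)
I(F) = 2*F² (I(F) = F*(2*F) = 2*F²)
M(J) = -1/1092 (M(J) = -1/12/91 = -1/12*1/91 = -1/1092)
(M(181) + b(-179, G)) + I(5) = (-1/1092 + 126) + 2*5² = 137591/1092 + 2*25 = 137591/1092 + 50 = 192191/1092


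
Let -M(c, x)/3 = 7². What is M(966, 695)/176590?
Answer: -147/176590 ≈ -0.00083244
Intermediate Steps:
M(c, x) = -147 (M(c, x) = -3*7² = -3*49 = -147)
M(966, 695)/176590 = -147/176590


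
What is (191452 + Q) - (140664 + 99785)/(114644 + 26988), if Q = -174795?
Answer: 2358923775/141632 ≈ 16655.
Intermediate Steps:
(191452 + Q) - (140664 + 99785)/(114644 + 26988) = (191452 - 174795) - (140664 + 99785)/(114644 + 26988) = 16657 - 240449/141632 = 2358923775/141632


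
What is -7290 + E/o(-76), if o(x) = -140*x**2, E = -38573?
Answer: -5894947027/808640 ≈ -7290.0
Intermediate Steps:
-7290 + E/o(-76) = -7290 - 38573/((-140*(-76)**2)) = -7290 - 38573/((-140*5776)) = -7290 - 38573/(-808640) = -7290 - 38573*(-1/808640) = -7290 + 38573/808640 = -5894947027/808640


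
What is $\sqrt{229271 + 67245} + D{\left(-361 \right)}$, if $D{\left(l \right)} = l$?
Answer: $-361 + 2 \sqrt{74129} \approx 183.53$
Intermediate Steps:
$\sqrt{229271 + 67245} + D{\left(-361 \right)} = \sqrt{229271 + 67245} - 361 = \sqrt{296516} - 361 = 2 \sqrt{74129} - 361 = -361 + 2 \sqrt{74129}$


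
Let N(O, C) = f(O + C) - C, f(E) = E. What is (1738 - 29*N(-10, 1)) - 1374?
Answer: 654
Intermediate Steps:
N(O, C) = O (N(O, C) = (O + C) - C = (C + O) - C = O)
(1738 - 29*N(-10, 1)) - 1374 = (1738 - 29*(-10)) - 1374 = (1738 + 290) - 1374 = 2028 - 1374 = 654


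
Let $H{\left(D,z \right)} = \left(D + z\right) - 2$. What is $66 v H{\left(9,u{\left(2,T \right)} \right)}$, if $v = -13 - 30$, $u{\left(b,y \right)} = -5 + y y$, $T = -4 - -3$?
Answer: $-8514$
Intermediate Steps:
$T = -1$ ($T = -4 + 3 = -1$)
$u{\left(b,y \right)} = -5 + y^{2}$
$H{\left(D,z \right)} = -2 + D + z$
$v = -43$ ($v = -13 - 30 = -43$)
$66 v H{\left(9,u{\left(2,T \right)} \right)} = 66 \left(-43\right) \left(-2 + 9 - \left(5 - \left(-1\right)^{2}\right)\right) = - 2838 \left(-2 + 9 + \left(-5 + 1\right)\right) = - 2838 \left(-2 + 9 - 4\right) = \left(-2838\right) 3 = -8514$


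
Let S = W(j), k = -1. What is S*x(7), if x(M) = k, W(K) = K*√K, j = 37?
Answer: -37*√37 ≈ -225.06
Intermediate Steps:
W(K) = K^(3/2)
x(M) = -1
S = 37*√37 (S = 37^(3/2) = 37*√37 ≈ 225.06)
S*x(7) = (37*√37)*(-1) = -37*√37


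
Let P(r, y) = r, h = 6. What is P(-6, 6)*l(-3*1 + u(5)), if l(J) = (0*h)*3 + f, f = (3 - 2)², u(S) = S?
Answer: -6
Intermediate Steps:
f = 1 (f = 1² = 1)
l(J) = 1 (l(J) = (0*6)*3 + 1 = 0*3 + 1 = 0 + 1 = 1)
P(-6, 6)*l(-3*1 + u(5)) = -6*1 = -6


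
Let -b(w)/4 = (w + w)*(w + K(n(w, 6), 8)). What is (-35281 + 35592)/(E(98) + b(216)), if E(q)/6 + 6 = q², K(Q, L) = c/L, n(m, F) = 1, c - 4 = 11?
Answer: -311/318900 ≈ -0.00097523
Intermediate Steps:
c = 15 (c = 4 + 11 = 15)
K(Q, L) = 15/L
b(w) = -8*w*(15/8 + w) (b(w) = -4*(w + w)*(w + 15/8) = -4*2*w*(w + 15*(⅛)) = -4*2*w*(w + 15/8) = -4*2*w*(15/8 + w) = -8*w*(15/8 + w))
E(q) = -36 + 6*q²
(-35281 + 35592)/(E(98) + b(216)) = (-35281 + 35592)/((-36 + 6*98²) - 1*216*(15 + 8*216)) = 311/((-36 + 6*9604) - 1*216*(15 + 1728)) = 311/((-36 + 57624) - 1*216*1743) = 311/(57588 - 376488) = 311/(-318900) = 311*(-1/318900) = -311/318900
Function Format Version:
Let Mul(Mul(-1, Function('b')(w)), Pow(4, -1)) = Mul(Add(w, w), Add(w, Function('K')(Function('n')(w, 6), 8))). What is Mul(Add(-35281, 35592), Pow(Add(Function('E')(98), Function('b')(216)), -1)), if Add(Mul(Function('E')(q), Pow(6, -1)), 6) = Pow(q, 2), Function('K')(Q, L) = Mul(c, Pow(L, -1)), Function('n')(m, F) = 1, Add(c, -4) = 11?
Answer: Rational(-311, 318900) ≈ -0.00097523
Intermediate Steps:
c = 15 (c = Add(4, 11) = 15)
Function('K')(Q, L) = Mul(15, Pow(L, -1))
Function('b')(w) = Mul(-8, w, Add(Rational(15, 8), w)) (Function('b')(w) = Mul(-4, Mul(Add(w, w), Add(w, Mul(15, Pow(8, -1))))) = Mul(-4, Mul(Mul(2, w), Add(w, Mul(15, Rational(1, 8))))) = Mul(-4, Mul(Mul(2, w), Add(w, Rational(15, 8)))) = Mul(-4, Mul(Mul(2, w), Add(Rational(15, 8), w))) = Mul(-4, Mul(2, w, Add(Rational(15, 8), w))) = Mul(-8, w, Add(Rational(15, 8), w)))
Function('E')(q) = Add(-36, Mul(6, Pow(q, 2)))
Mul(Add(-35281, 35592), Pow(Add(Function('E')(98), Function('b')(216)), -1)) = Mul(Add(-35281, 35592), Pow(Add(Add(-36, Mul(6, Pow(98, 2))), Mul(-1, 216, Add(15, Mul(8, 216)))), -1)) = Mul(311, Pow(Add(Add(-36, Mul(6, 9604)), Mul(-1, 216, Add(15, 1728))), -1)) = Mul(311, Pow(Add(Add(-36, 57624), Mul(-1, 216, 1743)), -1)) = Mul(311, Pow(Add(57588, -376488), -1)) = Mul(311, Pow(-318900, -1)) = Mul(311, Rational(-1, 318900)) = Rational(-311, 318900)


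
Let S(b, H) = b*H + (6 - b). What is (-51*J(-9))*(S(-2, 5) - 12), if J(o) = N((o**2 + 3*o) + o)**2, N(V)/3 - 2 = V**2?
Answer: 26402692554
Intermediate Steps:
S(b, H) = 6 - b + H*b (S(b, H) = H*b + (6 - b) = 6 - b + H*b)
N(V) = 6 + 3*V**2
J(o) = (6 + 3*(o**2 + 4*o)**2)**2 (J(o) = (6 + 3*((o**2 + 3*o) + o)**2)**2 = (6 + 3*(o**2 + 4*o)**2)**2)
(-51*J(-9))*(S(-2, 5) - 12) = (-459*(2 + (-9)**2*(4 - 9)**2)**2)*((6 - 1*(-2) + 5*(-2)) - 12) = (-459*(2 + 81*(-5)**2)**2)*((6 + 2 - 10) - 12) = (-459*(2 + 81*25)**2)*(-2 - 12) = -459*(2 + 2025)**2*(-14) = -459*2027**2*(-14) = -459*4108729*(-14) = -51*36978561*(-14) = -1885906611*(-14) = 26402692554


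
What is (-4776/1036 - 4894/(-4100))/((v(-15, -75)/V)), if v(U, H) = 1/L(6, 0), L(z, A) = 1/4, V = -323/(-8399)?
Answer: -585898421/17837796200 ≈ -0.032846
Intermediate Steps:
V = 323/8399 (V = -323*(-1/8399) = 323/8399 ≈ 0.038457)
L(z, A) = ¼
v(U, H) = 4 (v(U, H) = 1/(¼) = 4)
(-4776/1036 - 4894/(-4100))/((v(-15, -75)/V)) = (-4776/1036 - 4894/(-4100))/((4/(323/8399))) = (-4776*1/1036 - 4894*(-1/4100))/((4*(8399/323))) = (-1194/259 + 2447/2050)/(33596/323) = -1813927/530950*323/33596 = -585898421/17837796200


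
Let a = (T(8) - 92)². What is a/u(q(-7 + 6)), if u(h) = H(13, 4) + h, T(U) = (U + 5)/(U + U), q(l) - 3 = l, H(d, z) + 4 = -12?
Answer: -2128681/3584 ≈ -593.94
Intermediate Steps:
H(d, z) = -16 (H(d, z) = -4 - 12 = -16)
q(l) = 3 + l
T(U) = (5 + U)/(2*U) (T(U) = (5 + U)/((2*U)) = (5 + U)*(1/(2*U)) = (5 + U)/(2*U))
u(h) = -16 + h
a = 2128681/256 (a = ((½)*(5 + 8)/8 - 92)² = ((½)*(⅛)*13 - 92)² = (13/16 - 92)² = (-1459/16)² = 2128681/256 ≈ 8315.2)
a/u(q(-7 + 6)) = 2128681/(256*(-16 + (3 + (-7 + 6)))) = 2128681/(256*(-16 + (3 - 1))) = 2128681/(256*(-16 + 2)) = (2128681/256)/(-14) = (2128681/256)*(-1/14) = -2128681/3584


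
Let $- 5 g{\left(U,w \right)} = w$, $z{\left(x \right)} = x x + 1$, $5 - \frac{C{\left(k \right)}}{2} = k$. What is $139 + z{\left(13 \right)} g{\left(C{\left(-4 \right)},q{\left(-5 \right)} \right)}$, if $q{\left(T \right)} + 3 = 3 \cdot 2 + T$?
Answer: $207$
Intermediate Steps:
$q{\left(T \right)} = 3 + T$ ($q{\left(T \right)} = -3 + \left(3 \cdot 2 + T\right) = -3 + \left(6 + T\right) = 3 + T$)
$C{\left(k \right)} = 10 - 2 k$
$z{\left(x \right)} = 1 + x^{2}$ ($z{\left(x \right)} = x^{2} + 1 = 1 + x^{2}$)
$g{\left(U,w \right)} = - \frac{w}{5}$
$139 + z{\left(13 \right)} g{\left(C{\left(-4 \right)},q{\left(-5 \right)} \right)} = 139 + \left(1 + 13^{2}\right) \left(- \frac{3 - 5}{5}\right) = 139 + \left(1 + 169\right) \left(\left(- \frac{1}{5}\right) \left(-2\right)\right) = 139 + 170 \cdot \frac{2}{5} = 139 + 68 = 207$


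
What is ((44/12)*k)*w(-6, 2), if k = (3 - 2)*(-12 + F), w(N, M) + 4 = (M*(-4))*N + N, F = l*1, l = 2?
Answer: -4180/3 ≈ -1393.3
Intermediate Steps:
F = 2 (F = 2*1 = 2)
w(N, M) = -4 + N - 4*M*N (w(N, M) = -4 + ((M*(-4))*N + N) = -4 + ((-4*M)*N + N) = -4 + (-4*M*N + N) = -4 + (N - 4*M*N) = -4 + N - 4*M*N)
k = -10 (k = (3 - 2)*(-12 + 2) = 1*(-10) = -10)
((44/12)*k)*w(-6, 2) = ((44/12)*(-10))*(-4 - 6 - 4*2*(-6)) = ((44*(1/12))*(-10))*(-4 - 6 + 48) = ((11/3)*(-10))*38 = -110/3*38 = -4180/3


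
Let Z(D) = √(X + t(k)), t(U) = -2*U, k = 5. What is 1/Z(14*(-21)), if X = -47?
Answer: -I*√57/57 ≈ -0.13245*I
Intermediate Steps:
Z(D) = I*√57 (Z(D) = √(-47 - 2*5) = √(-47 - 10) = √(-57) = I*√57)
1/Z(14*(-21)) = 1/(I*√57) = -I*√57/57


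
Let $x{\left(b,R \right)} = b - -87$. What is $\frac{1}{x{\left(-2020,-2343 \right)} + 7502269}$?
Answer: $\frac{1}{7500336} \approx 1.3333 \cdot 10^{-7}$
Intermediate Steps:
$x{\left(b,R \right)} = 87 + b$ ($x{\left(b,R \right)} = b + 87 = 87 + b$)
$\frac{1}{x{\left(-2020,-2343 \right)} + 7502269} = \frac{1}{\left(87 - 2020\right) + 7502269} = \frac{1}{-1933 + 7502269} = \frac{1}{7500336}$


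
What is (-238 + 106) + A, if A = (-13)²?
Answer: 37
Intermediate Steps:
A = 169
(-238 + 106) + A = (-238 + 106) + 169 = -132 + 169 = 37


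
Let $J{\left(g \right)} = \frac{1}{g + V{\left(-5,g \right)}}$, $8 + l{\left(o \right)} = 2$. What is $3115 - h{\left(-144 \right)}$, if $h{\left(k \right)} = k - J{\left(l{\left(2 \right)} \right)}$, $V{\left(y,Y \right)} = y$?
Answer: $\frac{35848}{11} \approx 3258.9$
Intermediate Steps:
$l{\left(o \right)} = -6$ ($l{\left(o \right)} = -8 + 2 = -6$)
$J{\left(g \right)} = \frac{1}{-5 + g}$ ($J{\left(g \right)} = \frac{1}{g - 5} = \frac{1}{-5 + g}$)
$h{\left(k \right)} = \frac{1}{11} + k$ ($h{\left(k \right)} = k - \frac{1}{-5 - 6} = k - \frac{1}{-11} = k - - \frac{1}{11} = k + \frac{1}{11} = \frac{1}{11} + k$)
$3115 - h{\left(-144 \right)} = 3115 - \left(\frac{1}{11} - 144\right) = 3115 - - \frac{1583}{11} = 3115 + \frac{1583}{11} = \frac{35848}{11}$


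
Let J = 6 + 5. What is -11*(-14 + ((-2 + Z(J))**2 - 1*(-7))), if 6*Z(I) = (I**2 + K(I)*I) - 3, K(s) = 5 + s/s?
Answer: -80663/9 ≈ -8962.6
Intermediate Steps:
K(s) = 6 (K(s) = 5 + 1 = 6)
J = 11
Z(I) = -1/2 + I + I**2/6 (Z(I) = ((I**2 + 6*I) - 3)/6 = (-3 + I**2 + 6*I)/6 = -1/2 + I + I**2/6)
-11*(-14 + ((-2 + Z(J))**2 - 1*(-7))) = -11*(-14 + ((-2 + (-1/2 + 11 + (1/6)*11**2))**2 - 1*(-7))) = -11*(-14 + ((-2 + (-1/2 + 11 + (1/6)*121))**2 + 7)) = -11*(-14 + ((-2 + (-1/2 + 11 + 121/6))**2 + 7)) = -11*(-14 + ((-2 + 92/3)**2 + 7)) = -11*(-14 + ((86/3)**2 + 7)) = -11*(-14 + (7396/9 + 7)) = -11*(-14 + 7459/9) = -11*7333/9 = -80663/9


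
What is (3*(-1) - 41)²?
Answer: 1936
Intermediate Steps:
(3*(-1) - 41)² = (-3 - 41)² = (-44)² = 1936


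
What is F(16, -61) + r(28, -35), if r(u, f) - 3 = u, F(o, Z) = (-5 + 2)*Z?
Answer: 214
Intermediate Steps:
F(o, Z) = -3*Z
r(u, f) = 3 + u
F(16, -61) + r(28, -35) = -3*(-61) + (3 + 28) = 183 + 31 = 214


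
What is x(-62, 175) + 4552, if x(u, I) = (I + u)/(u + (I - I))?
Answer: 282111/62 ≈ 4550.2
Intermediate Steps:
x(u, I) = (I + u)/u (x(u, I) = (I + u)/(u + 0) = (I + u)/u)
x(-62, 175) + 4552 = (175 - 62)/(-62) + 4552 = -1/62*113 + 4552 = -113/62 + 4552 = 282111/62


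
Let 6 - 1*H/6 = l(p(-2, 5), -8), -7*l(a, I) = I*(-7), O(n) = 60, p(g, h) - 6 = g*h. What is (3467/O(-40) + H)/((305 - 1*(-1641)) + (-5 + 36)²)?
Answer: 8507/174420 ≈ 0.048773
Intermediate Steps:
p(g, h) = 6 + g*h
l(a, I) = I (l(a, I) = -I*(-7)/7 = -(-1)*I = I)
H = 84 (H = 36 - 6*(-8) = 36 + 48 = 84)
(3467/O(-40) + H)/((305 - 1*(-1641)) + (-5 + 36)²) = (3467/60 + 84)/((305 - 1*(-1641)) + (-5 + 36)²) = (3467*(1/60) + 84)/((305 + 1641) + 31²) = (3467/60 + 84)/(1946 + 961) = (8507/60)/2907 = (8507/60)*(1/2907) = 8507/174420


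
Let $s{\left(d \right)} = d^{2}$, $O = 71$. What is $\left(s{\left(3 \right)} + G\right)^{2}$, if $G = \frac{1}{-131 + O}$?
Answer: $\frac{290521}{3600} \approx 80.7$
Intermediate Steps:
$G = - \frac{1}{60}$ ($G = \frac{1}{-131 + 71} = \frac{1}{-60} = - \frac{1}{60} \approx -0.016667$)
$\left(s{\left(3 \right)} + G\right)^{2} = \left(3^{2} - \frac{1}{60}\right)^{2} = \left(9 - \frac{1}{60}\right)^{2} = \left(\frac{539}{60}\right)^{2} = \frac{290521}{3600}$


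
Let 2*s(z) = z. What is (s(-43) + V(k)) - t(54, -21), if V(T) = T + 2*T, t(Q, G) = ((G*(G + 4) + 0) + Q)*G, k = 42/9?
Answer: 17247/2 ≈ 8623.5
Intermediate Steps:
s(z) = z/2
k = 14/3 (k = 42*(1/9) = 14/3 ≈ 4.6667)
t(Q, G) = G*(Q + G*(4 + G)) (t(Q, G) = ((G*(4 + G) + 0) + Q)*G = (G*(4 + G) + Q)*G = (Q + G*(4 + G))*G = G*(Q + G*(4 + G)))
V(T) = 3*T
(s(-43) + V(k)) - t(54, -21) = ((1/2)*(-43) + 3*(14/3)) - (-21)*(54 + (-21)**2 + 4*(-21)) = (-43/2 + 14) - (-21)*(54 + 441 - 84) = -15/2 - (-21)*411 = -15/2 - 1*(-8631) = -15/2 + 8631 = 17247/2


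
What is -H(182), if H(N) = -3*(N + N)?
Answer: 1092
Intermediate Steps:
H(N) = -6*N
-H(182) = -(-6)*182 = -1*(-1092) = 1092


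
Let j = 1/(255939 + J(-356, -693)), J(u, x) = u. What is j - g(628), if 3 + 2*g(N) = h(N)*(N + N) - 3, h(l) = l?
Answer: -100797079122/255583 ≈ -3.9438e+5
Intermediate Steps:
g(N) = -3 + N**2 (g(N) = -3/2 + (N*(N + N) - 3)/2 = -3/2 + (N*(2*N) - 3)/2 = -3/2 + (2*N**2 - 3)/2 = -3/2 + (-3 + 2*N**2)/2 = -3/2 + (-3/2 + N**2) = -3 + N**2)
j = 1/255583 (j = 1/(255939 - 356) = 1/255583 ≈ 3.9126e-6)
j - g(628) = 1/255583 - (-3 + 628**2) = 1/255583 - (-3 + 394384) = 1/255583 - 1*394381 = 1/255583 - 394381 = -100797079122/255583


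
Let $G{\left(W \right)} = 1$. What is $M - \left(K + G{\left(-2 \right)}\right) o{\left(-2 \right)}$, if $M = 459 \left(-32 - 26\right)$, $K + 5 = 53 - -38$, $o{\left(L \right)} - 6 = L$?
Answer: $-26970$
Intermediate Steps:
$o{\left(L \right)} = 6 + L$
$K = 86$ ($K = -5 + \left(53 - -38\right) = -5 + \left(53 + 38\right) = -5 + 91 = 86$)
$M = -26622$ ($M = 459 \left(-58\right) = -26622$)
$M - \left(K + G{\left(-2 \right)}\right) o{\left(-2 \right)} = -26622 - \left(86 + 1\right) \left(6 - 2\right) = -26622 - 87 \cdot 4 = -26622 - 348 = -26970$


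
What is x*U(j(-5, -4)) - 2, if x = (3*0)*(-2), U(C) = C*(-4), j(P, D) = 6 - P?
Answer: -2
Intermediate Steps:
U(C) = -4*C
x = 0 (x = 0*(-2) = 0)
x*U(j(-5, -4)) - 2 = 0*(-4*(6 - 1*(-5))) - 2 = 0*(-4*(6 + 5)) - 2 = 0*(-4*11) - 2 = 0*(-44) - 2 = 0 - 2 = -2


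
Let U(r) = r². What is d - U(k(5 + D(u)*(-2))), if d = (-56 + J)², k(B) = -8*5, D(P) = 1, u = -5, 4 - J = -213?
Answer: 24321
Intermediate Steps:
J = 217 (J = 4 - 1*(-213) = 4 + 213 = 217)
k(B) = -40
d = 25921 (d = (-56 + 217)² = 161² = 25921)
d - U(k(5 + D(u)*(-2))) = 25921 - 1*(-40)² = 25921 - 1*1600 = 25921 - 1600 = 24321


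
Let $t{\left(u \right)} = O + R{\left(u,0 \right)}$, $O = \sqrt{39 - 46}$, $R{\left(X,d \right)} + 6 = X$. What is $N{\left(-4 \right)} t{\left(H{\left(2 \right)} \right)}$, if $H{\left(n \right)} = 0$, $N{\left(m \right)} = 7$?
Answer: $-42 + 7 i \sqrt{7} \approx -42.0 + 18.52 i$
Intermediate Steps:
$R{\left(X,d \right)} = -6 + X$
$O = i \sqrt{7}$ ($O = \sqrt{-7} = i \sqrt{7} \approx 2.6458 i$)
$t{\left(u \right)} = -6 + u + i \sqrt{7}$ ($t{\left(u \right)} = i \sqrt{7} + \left(-6 + u\right) = -6 + u + i \sqrt{7}$)
$N{\left(-4 \right)} t{\left(H{\left(2 \right)} \right)} = 7 \left(-6 + 0 + i \sqrt{7}\right) = 7 \left(-6 + i \sqrt{7}\right) = -42 + 7 i \sqrt{7}$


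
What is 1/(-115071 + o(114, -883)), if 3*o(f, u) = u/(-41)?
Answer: -123/14152850 ≈ -8.6908e-6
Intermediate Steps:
o(f, u) = -u/123 (o(f, u) = (u/(-41))/3 = (u*(-1/41))/3 = (-u/41)/3 = -u/123)
1/(-115071 + o(114, -883)) = 1/(-115071 - 1/123*(-883)) = 1/(-115071 + 883/123) = 1/(-14152850/123) = -123/14152850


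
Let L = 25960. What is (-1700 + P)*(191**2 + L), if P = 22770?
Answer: 1315631870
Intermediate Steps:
(-1700 + P)*(191**2 + L) = (-1700 + 22770)*(191**2 + 25960) = 21070*(36481 + 25960) = 21070*62441 = 1315631870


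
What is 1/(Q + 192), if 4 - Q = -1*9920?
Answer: 1/10116 ≈ 9.8853e-5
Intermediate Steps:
Q = 9924 (Q = 4 - (-1)*9920 = 4 - 1*(-9920) = 4 + 9920 = 9924)
1/(Q + 192) = 1/(9924 + 192) = 1/10116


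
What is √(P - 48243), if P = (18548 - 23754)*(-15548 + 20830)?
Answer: I*√27546335 ≈ 5248.5*I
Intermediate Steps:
P = -27498092 (P = -5206*5282 = -27498092)
√(P - 48243) = √(-27498092 - 48243) = √(-27546335) = I*√27546335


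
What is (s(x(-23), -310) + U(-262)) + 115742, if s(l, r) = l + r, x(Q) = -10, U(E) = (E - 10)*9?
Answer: 112974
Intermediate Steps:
U(E) = -90 + 9*E (U(E) = (-10 + E)*9 = -90 + 9*E)
(s(x(-23), -310) + U(-262)) + 115742 = ((-10 - 310) + (-90 + 9*(-262))) + 115742 = (-320 + (-90 - 2358)) + 115742 = (-320 - 2448) + 115742 = -2768 + 115742 = 112974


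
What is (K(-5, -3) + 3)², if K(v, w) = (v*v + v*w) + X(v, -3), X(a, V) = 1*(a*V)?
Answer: 3364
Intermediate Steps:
X(a, V) = V*a (X(a, V) = 1*(V*a) = V*a)
K(v, w) = v² - 3*v + v*w (K(v, w) = (v*v + v*w) - 3*v = (v² + v*w) - 3*v = v² - 3*v + v*w)
(K(-5, -3) + 3)² = (-5*(-3 - 5 - 3) + 3)² = (-5*(-11) + 3)² = (55 + 3)² = 58² = 3364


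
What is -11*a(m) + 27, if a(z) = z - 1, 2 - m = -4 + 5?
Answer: 27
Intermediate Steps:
m = 1 (m = 2 - (-4 + 5) = 2 - 1*1 = 2 - 1 = 1)
a(z) = -1 + z
-11*a(m) + 27 = -11*(-1 + 1) + 27 = -11*0 + 27 = 0 + 27 = 27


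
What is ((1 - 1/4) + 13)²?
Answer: 3025/16 ≈ 189.06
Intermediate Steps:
((1 - 1/4) + 13)² = ((1 - 1*¼) + 13)² = ((1 - ¼) + 13)² = (¾ + 13)² = (55/4)² = 3025/16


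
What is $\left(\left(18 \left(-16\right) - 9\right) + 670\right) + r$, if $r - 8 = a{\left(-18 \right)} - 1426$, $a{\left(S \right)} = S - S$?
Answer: $-1045$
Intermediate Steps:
$a{\left(S \right)} = 0$
$r = -1418$ ($r = 8 + \left(0 - 1426\right) = 8 - 1426 = -1418$)
$\left(\left(18 \left(-16\right) - 9\right) + 670\right) + r = \left(\left(18 \left(-16\right) - 9\right) + 670\right) - 1418 = \left(\left(-288 - 9\right) + 670\right) - 1418 = \left(-297 + 670\right) - 1418 = 373 - 1418 = -1045$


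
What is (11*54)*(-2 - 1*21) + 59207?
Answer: 45545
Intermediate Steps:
(11*54)*(-2 - 1*21) + 59207 = 594*(-2 - 21) + 59207 = 594*(-23) + 59207 = -13662 + 59207 = 45545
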